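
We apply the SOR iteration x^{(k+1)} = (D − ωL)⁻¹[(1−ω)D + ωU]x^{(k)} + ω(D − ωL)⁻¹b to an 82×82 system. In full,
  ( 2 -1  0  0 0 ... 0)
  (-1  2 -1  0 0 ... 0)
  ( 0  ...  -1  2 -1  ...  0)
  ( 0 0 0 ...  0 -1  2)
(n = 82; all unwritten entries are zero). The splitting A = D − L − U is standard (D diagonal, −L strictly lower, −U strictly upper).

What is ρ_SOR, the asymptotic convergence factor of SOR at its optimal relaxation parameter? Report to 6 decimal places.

ρ_J = max_k |cos(kπ/83)| = cos(π/83) = 0.999284
√(1 − cos²(π/83)) = sin(π/83) ≈ 0.0378415.
ω* = 2/(1 + 0.0378415) = 2/1.0378415 = 1.927077.
ρ(B_{ω*}) = ω*−1 = 0.927077

ρ_SOR = 0.927077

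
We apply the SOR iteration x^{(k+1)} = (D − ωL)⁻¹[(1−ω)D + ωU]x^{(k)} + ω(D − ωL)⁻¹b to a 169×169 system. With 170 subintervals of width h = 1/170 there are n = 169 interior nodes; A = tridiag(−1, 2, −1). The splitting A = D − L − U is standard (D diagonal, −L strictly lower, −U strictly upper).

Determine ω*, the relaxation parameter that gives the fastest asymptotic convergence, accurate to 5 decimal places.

With n=169, ρ(Jacobi) = cos(π/170) = 0.99983.
√(1 − cos²(π/170)) = sin(π/170) ≈ 0.018479.
[ω*] 2 ÷ (1 + 0.018479) = 2 ÷ 1.018479 = 1.96371.
ρ(B_{ω*}) = ω*−1 = 0.96371

ω* = 1.96371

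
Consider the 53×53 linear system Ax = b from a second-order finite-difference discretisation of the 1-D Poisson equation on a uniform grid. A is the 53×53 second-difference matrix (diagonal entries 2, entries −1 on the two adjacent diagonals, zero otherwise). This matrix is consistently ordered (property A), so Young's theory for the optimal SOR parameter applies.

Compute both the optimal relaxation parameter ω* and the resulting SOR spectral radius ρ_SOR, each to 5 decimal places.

ω* = 1.89010, ρ_SOR = 0.89010

n=53: λ(B_J) = 1 − λ(A)/2 = cos(kπ/54); k=1 gives ρ_J = 0.99831.
√(1 − cos²(π/54)) = sin(π/54) ≈ 0.058145.
Then 2/(1+√(1−ρ_J²)) = 2/(1+0.058145); ω* = 2/1.058145 = 1.89010.
and ρ(B_{ω*}) = 1.89010 − 1 = 0.89010.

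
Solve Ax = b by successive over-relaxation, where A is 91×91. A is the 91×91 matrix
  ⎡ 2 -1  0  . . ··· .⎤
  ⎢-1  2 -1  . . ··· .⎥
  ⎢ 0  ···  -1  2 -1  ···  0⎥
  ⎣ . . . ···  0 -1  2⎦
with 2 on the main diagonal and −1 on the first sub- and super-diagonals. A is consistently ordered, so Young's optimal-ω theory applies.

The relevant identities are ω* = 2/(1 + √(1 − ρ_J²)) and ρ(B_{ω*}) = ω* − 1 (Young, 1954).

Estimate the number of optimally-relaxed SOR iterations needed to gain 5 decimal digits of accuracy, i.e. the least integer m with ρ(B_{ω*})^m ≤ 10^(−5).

m = 169

With n=91, ρ(Jacobi) = cos(π/92) = 0.9994170.
√(1 − cos²(π/92)) = sin(π/92) ≈ 0.0341411.
So ω* = 2/1.0341411 = 1.9339721 (Young).
At ω = 1.9339721 every |λ(B_ω)| = ω−1, so ρ_SOR = 0.9339721.
ρ_SOR^m ≤ 10^(−5) ⇔ m ≥ 5·ln10/(−ln 0.9339721) = 11.5129/0.0683087 = 168.542; m = ⌈168.542⌉ = 169.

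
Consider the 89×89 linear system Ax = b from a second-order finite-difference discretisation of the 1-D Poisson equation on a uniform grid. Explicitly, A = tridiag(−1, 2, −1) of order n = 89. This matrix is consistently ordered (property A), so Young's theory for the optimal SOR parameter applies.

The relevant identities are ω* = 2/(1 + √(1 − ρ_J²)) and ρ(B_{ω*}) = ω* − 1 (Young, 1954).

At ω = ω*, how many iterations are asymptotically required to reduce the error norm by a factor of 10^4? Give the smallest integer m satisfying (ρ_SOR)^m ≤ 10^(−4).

[ρ_J] n=89: ρ(B_J) = cos(π/(n+1)) = cos(π/90) = 0.9993908.
√(1−ρ_J²) simplifies to sin(π/90) = 0.0348995.
ω* = 2 / (1 + 0.0348995) = 2 / 1.0348995 ≈ 1.9325548.
and ρ(B_{ω*}) = 1.9325548 − 1 = 0.9325548.
4·ln10 = 9.21034; −ln(0.9325548) = 0.0698274; m = ⌈9.21034/0.0698274⌉ = ⌈131.902⌉ = 132.

m = 132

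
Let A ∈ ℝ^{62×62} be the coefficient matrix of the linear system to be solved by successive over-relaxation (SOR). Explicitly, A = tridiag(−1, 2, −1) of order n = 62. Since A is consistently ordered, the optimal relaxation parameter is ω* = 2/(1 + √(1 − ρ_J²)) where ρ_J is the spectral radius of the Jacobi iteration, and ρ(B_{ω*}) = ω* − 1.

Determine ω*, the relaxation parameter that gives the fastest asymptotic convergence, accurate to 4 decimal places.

[ρ_J] n=62: ρ(B_J) = cos(π/(n+1)) = cos(π/63) = 0.9988.
√(1 − cos²(π/63)) = sin(π/63) ≈ 0.04985.
ω* = 2/(1+0.04985) = 1.9050
Hence ρ(B_{ω*}) = 1.9050 − 1 = 0.9050.

ω* = 1.9050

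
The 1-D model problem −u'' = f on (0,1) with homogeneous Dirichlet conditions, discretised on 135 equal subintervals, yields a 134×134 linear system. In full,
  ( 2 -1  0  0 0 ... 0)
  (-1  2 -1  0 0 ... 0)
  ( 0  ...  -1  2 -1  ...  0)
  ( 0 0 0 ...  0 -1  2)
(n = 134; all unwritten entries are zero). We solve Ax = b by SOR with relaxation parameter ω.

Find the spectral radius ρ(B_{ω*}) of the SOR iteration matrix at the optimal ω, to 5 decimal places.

spectrum of D⁻¹(L+U) = {cos(kπ/135) : 1≤k≤134}; ρ_J = cos(π/135) = 0.99973.
√(1 − cos²(π/135)) = sin(π/135) ≈ 0.023269.
[ω*] 2 ÷ (1 + 0.023269) = 2 ÷ 1.023269 = 1.95452.
Hence ρ(B_{ω*}) = 1.95452 − 1 = 0.95452.

ρ_SOR = 0.95452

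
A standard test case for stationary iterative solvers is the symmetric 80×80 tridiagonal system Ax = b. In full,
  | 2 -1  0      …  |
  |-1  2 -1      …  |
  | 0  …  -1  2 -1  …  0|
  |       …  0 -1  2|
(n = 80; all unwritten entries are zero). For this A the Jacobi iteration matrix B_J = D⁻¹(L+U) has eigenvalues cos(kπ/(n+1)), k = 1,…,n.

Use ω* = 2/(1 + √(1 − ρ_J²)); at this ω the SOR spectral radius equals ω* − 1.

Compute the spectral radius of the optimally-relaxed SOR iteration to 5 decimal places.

[ρ_J] n=80: ρ(B_J) = cos(π/(n+1)) = cos(π/81) = 0.99925.
root = sin(π/81) = 0.038775  (since 1−cos² = sin²).
So ω* = 2/1.038775 = 1.92534 (Young).
ρ(B_{ω*}) = ω*−1 = 0.92534

ρ_SOR = 0.92534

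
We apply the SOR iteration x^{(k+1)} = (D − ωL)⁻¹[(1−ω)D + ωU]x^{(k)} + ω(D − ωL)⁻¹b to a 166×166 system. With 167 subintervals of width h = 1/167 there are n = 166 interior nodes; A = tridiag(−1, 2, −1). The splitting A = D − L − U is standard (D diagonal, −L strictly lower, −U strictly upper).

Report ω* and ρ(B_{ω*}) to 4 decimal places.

ω* = 1.9631, ρ_SOR = 0.9631

[ρ_J] n=166: ρ(B_J) = cos(π/(n+1)) = cos(π/167) = 0.9998.
1 − cos²(π/167) = sin²(π/167) ⇒ √(1−ρ_J²) = sin(π/167) = 0.01881.
So ω* = 2/1.01881 = 1.9631 (Young).
and ρ(B_{ω*}) = 1.9631 − 1 = 0.9631.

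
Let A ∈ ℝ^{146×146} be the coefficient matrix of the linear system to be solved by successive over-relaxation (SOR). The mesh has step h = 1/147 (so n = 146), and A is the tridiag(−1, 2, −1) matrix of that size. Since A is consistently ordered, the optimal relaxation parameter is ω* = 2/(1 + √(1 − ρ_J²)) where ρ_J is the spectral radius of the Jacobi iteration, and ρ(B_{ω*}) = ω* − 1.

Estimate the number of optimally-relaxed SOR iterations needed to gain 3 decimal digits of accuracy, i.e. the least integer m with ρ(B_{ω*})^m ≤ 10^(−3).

½·tridiag(1,0,1) at n=146: λ_k = cos(kπ/147); max |λ| at k=1 ⇒ ρ_J = cos(π/147) ≈ 0.9997716.
1 − cos²(π/147) = sin²(π/147) ⇒ √(1−ρ_J²) = sin(π/147) = 0.0213698.
ω* = 2/(1 + 0.0213698) = 2/1.0213698 = 1.9581546.
[ρ_SOR] ω* − 1 = 0.9581546.
ρ_SOR^m ≤ 10^(−3) ⇔ m ≥ 3·ln10/(−ln 0.9581546) = 6.90776/0.0427461 = 161.600; m = ⌈161.600⌉ = 162.

m = 162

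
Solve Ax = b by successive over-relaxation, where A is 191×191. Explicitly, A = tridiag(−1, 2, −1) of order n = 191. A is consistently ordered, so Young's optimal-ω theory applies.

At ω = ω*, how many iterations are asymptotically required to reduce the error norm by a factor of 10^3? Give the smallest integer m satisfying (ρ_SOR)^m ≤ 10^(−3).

½·tridiag(1,0,1) at n=191: λ_k = cos(kπ/192); max |λ| at k=1 ⇒ ρ_J = cos(π/192) ≈ 0.9998661.
1 − cos²(π/192) = sin²(π/192) ⇒ √(1−ρ_J²) = sin(π/192) = 0.0163617.
So ω* = 2/1.0163617 = 1.9678034 (Young).
ρ_SOR = ω* − 1 ≈ 0.9678034.
m ≥ 3·ln10 / (−ln 0.9678034) = 211.077; smallest integer m = 212.

m = 212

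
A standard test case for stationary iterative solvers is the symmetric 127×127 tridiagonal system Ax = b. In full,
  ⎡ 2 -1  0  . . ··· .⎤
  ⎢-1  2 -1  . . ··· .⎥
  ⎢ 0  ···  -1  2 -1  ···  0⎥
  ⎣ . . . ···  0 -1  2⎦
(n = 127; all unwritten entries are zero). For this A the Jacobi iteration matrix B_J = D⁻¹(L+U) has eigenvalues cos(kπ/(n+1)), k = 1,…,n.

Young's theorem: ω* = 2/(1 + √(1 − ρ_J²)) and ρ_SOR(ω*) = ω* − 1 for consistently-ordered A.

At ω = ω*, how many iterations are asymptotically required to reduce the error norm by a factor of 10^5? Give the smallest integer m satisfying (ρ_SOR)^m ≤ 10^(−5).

m = 235

B_J for the 127×127 system has eigenvalues cos(kπ/128); ρ_J = cos(π/128) = 0.9996988.
√(1 − cos²(π/128)) = sin(π/128) ≈ 0.0245412.
ω* = 2/(1+0.0245412) = 1.9520933
[ρ_SOR] ω* − 1 = 0.9520933.
5·ln10 = 11.5129; −ln(0.9520933) = 0.0490922; m = ⌈11.5129/0.0490922⌉ = ⌈234.516⌉ = 235.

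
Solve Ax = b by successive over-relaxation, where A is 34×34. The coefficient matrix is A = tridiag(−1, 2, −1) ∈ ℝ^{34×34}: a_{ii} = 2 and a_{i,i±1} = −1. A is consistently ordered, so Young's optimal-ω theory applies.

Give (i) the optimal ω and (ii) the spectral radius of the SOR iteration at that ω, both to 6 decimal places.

ω* = 1.835470, ρ_SOR = 0.835470

B_J for the 34×34 system has eigenvalues cos(kπ/35); ρ_J = cos(π/35) = 0.995974.
√(1 − cos²(π/35)) = sin(π/35) ≈ 0.0896393.
Then 2/(1+√(1−ρ_J²)) = 2/(1+0.0896393); ω* = 2/1.0896393 = 1.835470.
ρ(B_{ω*}) = ω*−1 = 0.835470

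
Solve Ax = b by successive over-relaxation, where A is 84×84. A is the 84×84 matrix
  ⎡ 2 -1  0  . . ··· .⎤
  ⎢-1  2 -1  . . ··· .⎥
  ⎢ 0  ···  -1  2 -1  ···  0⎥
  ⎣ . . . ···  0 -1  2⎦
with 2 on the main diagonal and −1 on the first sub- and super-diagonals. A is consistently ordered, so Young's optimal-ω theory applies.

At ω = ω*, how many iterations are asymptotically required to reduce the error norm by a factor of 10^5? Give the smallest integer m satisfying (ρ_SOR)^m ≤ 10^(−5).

m = 156

With n=84, ρ(Jacobi) = cos(π/85) = 0.9993171.
√(1−ρ_J²) simplifies to sin(π/85) = 0.0369515.
[ω*] 2 ÷ (1 + 0.0369515) = 2 ÷ 1.0369515 = 1.9287305.
Hence ρ(B_{ω*}) = 1.9287305 − 1 = 0.9287305.
m ≥ 5·ln10 / (−ln 0.9287305) = 155.713; smallest integer m = 156.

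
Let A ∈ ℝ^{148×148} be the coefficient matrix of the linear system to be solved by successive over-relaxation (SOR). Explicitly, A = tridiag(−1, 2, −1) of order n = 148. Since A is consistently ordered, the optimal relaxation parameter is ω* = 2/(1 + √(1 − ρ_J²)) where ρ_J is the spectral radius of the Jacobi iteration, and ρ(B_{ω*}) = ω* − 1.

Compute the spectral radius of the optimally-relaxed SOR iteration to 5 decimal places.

spectrum of D⁻¹(L+U) = {cos(kπ/149) : 1≤k≤148}; ρ_J = cos(π/149) = 0.99978.
1 − cos²(π/149) = sin²(π/149) ⇒ √(1−ρ_J²) = sin(π/149) = 0.021083.
ω* = 2/(1 + 0.021083) = 2/1.021083 = 1.95870.
ρ_SOR = ω* − 1 = 1.95870 − 1 = 0.95870.

ρ_SOR = 0.95870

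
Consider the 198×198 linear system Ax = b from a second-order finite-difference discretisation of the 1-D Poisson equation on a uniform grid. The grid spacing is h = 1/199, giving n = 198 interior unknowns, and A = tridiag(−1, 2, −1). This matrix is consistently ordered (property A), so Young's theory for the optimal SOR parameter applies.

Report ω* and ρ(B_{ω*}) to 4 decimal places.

ω* = 1.9689, ρ_SOR = 0.9689

½·tridiag(1,0,1) at n=198: λ_k = cos(kπ/199); max |λ| at k=1 ⇒ ρ_J = cos(π/199) ≈ 0.9999.
root = sin(π/199) = 0.01579  (since 1−cos² = sin²).
So ω* = 2/1.01579 = 1.9689 (Young).
Hence ρ(B_{ω*}) = 1.9689 − 1 = 0.9689.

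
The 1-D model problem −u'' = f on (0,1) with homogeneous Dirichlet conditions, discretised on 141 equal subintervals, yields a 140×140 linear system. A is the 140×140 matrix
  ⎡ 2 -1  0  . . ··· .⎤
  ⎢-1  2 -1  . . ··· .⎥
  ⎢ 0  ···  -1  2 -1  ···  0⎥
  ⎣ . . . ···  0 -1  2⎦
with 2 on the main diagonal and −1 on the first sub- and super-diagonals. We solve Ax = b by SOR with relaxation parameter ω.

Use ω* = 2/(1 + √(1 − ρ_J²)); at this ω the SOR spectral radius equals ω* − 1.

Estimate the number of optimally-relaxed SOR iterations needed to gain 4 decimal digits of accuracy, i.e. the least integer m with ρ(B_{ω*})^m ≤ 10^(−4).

m = 207

With n=140, ρ(Jacobi) = cos(π/141) = 0.9997518.
√(1−ρ_J²) simplifies to sin(π/141) = 0.0222790.
Then 2/(1+√(1−ρ_J²)) = 2/(1+0.0222790); ω* = 2/1.0222790 = 1.9564131.
ρ_SOR = ω* − 1 = 1.9564131 − 1 = 0.9564131.
ρ_SOR^m ≤ 10^(−4) ⇔ m ≥ 4·ln10/(−ln 0.9564131) = 9.21034/0.0445653 = 206.671; m = ⌈206.671⌉ = 207.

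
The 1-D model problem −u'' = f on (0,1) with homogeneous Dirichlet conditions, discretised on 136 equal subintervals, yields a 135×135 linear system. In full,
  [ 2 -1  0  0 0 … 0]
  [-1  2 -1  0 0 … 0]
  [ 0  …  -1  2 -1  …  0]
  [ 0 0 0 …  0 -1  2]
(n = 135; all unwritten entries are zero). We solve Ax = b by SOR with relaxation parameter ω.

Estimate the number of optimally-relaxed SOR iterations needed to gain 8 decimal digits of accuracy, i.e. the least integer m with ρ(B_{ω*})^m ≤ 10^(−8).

n=135: λ(B_J) = 1 − λ(A)/2 = cos(kπ/136); k=1 gives ρ_J = 0.9997332.
√(1−ρ_J²) = |sin(π/136)| = 0.0230979
Then 2/(1+√(1−ρ_J²)) = 2/(1+0.0230979); ω* = 2/1.0230979 = 1.9548471.
ρ(B_{ω*}) = ω*−1 = 0.9548471
8·ln10 = 18.4207; −ln(0.9548471) = 0.0462041; m = ⌈18.4207/0.0462041⌉ = ⌈398.681⌉ = 399.

m = 399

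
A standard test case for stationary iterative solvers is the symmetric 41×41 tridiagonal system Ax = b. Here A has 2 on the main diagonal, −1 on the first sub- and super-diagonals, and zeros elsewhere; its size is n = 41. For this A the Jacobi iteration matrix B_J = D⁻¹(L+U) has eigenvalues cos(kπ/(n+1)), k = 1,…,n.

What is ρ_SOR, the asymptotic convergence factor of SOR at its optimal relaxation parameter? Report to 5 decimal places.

spectrum of D⁻¹(L+U) = {cos(kπ/42) : 1≤k≤41}; ρ_J = cos(π/42) = 0.99720.
root = sin(π/42) = 0.074730  (since 1−cos² = sin²).
So ω* = 2/1.074730 = 1.86093 (Young).
ρ_SOR = ω* − 1 = 1.86093 − 1 = 0.86093.

ρ_SOR = 0.86093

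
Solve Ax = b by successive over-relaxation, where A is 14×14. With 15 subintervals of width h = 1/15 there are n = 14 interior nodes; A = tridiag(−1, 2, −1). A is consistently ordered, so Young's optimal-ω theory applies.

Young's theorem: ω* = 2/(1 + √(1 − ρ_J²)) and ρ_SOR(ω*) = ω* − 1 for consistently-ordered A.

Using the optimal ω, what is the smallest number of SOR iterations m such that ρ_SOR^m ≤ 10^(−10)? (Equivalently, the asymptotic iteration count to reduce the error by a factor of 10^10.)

[ρ_J] n=14: ρ(B_J) = cos(π/(n+1)) = cos(π/15) = 0.9781476.
root = sin(π/15) = 0.2079117  (since 1−cos² = sin²).
So ω* = 2/1.2079117 = 1.6557502 (Young).
Hence ρ(B_{ω*}) = 1.6557502 − 1 = 0.6557502.
Need (0.6557502)^m ≤ 10^(−10): m ≥ 10·ln10/|ln 0.6557502| = 23.0259/0.421975 = 54.567 ⇒ m = 55.

m = 55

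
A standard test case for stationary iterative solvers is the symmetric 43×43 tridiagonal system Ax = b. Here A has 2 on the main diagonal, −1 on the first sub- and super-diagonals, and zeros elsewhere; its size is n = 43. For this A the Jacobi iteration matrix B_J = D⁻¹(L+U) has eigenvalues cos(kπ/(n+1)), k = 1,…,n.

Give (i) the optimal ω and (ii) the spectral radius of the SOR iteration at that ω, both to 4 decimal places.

B_J for the 43×43 system has eigenvalues cos(kπ/44); ρ_J = cos(π/44) = 0.9975.
√(1−ρ_J²) simplifies to sin(π/44) = 0.07134.
Then 2/(1+√(1−ρ_J²)) = 2/(1+0.07134); ω* = 2/1.07134 = 1.8668.
At ω = 1.8668 every |λ(B_ω)| = ω−1, so ρ_SOR = 0.8668.

ω* = 1.8668, ρ_SOR = 0.8668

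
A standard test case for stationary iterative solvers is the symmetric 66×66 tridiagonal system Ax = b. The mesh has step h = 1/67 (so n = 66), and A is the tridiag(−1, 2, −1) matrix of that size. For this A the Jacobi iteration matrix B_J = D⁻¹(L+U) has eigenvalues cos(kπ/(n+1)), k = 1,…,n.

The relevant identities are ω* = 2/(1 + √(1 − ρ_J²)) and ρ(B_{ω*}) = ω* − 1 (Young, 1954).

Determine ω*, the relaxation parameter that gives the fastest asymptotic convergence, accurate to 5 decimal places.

ω* = 1.91045

With n=66, ρ(Jacobi) = cos(π/67) = 0.99890.
√(1−ρ_J²) simplifies to sin(π/67) = 0.046872.
[ω*] 2 ÷ (1 + 0.046872) = 2 ÷ 1.046872 = 1.91045.
Hence ρ(B_{ω*}) = 1.91045 − 1 = 0.91045.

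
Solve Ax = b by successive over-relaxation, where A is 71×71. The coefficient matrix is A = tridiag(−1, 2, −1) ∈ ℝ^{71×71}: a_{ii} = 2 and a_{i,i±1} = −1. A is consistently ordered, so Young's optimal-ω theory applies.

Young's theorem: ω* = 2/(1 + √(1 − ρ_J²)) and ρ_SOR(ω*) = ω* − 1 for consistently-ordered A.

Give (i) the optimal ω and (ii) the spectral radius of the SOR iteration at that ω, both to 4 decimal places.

ω* = 1.9164, ρ_SOR = 0.9164

½·tridiag(1,0,1) at n=71: λ_k = cos(kπ/72); max |λ| at k=1 ⇒ ρ_J = cos(π/72) ≈ 0.9990.
1 − cos²(π/72) = sin²(π/72) ⇒ √(1−ρ_J²) = sin(π/72) = 0.04362.
Then 2/(1+√(1−ρ_J²)) = 2/(1+0.04362); ω* = 2/1.04362 = 1.9164.
ρ(B_{ω*}) = ω*−1 = 0.9164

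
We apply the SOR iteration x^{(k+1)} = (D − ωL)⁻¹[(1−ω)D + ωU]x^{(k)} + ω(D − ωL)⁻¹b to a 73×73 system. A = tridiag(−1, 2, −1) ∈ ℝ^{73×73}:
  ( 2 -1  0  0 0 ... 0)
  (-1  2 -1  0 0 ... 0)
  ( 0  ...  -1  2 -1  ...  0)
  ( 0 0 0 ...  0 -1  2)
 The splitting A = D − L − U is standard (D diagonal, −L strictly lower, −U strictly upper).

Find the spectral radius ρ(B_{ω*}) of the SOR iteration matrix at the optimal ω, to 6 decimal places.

ρ_SOR = 0.918573

n=73: λ(B_J) = 1 − λ(A)/2 = cos(kπ/74); k=1 gives ρ_J = 0.999099.
root = sin(π/74) = 0.0424412  (since 1−cos² = sin²).
So ω* = 2/1.0424412 = 1.918573 (Young).
ρ_SOR = ω* − 1 ≈ 0.918573.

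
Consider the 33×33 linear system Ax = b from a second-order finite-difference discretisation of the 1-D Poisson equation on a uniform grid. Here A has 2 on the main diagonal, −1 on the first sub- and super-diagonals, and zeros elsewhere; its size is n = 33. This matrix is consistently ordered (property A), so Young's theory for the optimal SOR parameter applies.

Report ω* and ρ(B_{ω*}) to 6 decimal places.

ρ_J = max_k |cos(kπ/34)| = cos(π/34) = 0.995734
√(1 − cos²(π/34)) = sin(π/34) ≈ 0.0922684.
ω* = 2/(1 + 0.0922684) = 2/1.0922684 = 1.831052.
ρ_SOR = ω* − 1 = 1.831052 − 1 = 0.831052.

ω* = 1.831052, ρ_SOR = 0.831052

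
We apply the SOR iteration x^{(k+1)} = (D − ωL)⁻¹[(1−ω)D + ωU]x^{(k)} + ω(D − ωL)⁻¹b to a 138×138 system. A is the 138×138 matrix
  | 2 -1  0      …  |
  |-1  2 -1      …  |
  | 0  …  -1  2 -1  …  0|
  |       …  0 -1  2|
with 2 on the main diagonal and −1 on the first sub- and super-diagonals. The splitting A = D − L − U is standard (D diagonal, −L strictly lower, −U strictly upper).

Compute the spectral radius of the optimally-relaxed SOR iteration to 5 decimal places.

ρ_SOR = 0.95580

With n=138, ρ(Jacobi) = cos(π/139) = 0.99974.
√(1−ρ_J²) simplifies to sin(π/139) = 0.022599.
Then 2/(1+√(1−ρ_J²)) = 2/(1+0.022599); ω* = 2/1.022599 = 1.95580.
Hence ρ(B_{ω*}) = 1.95580 − 1 = 0.95580.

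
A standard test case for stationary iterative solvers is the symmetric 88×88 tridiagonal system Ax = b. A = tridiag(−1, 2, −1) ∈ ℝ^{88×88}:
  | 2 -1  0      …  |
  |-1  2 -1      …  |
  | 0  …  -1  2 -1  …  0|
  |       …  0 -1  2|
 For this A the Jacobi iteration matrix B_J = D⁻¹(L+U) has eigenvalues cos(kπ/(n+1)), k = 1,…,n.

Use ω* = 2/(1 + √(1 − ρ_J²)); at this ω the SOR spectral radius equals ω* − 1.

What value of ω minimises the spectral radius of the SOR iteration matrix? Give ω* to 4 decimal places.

ω* = 1.9318

[ρ_J] n=88: ρ(B_J) = cos(π/(n+1)) = cos(π/89) = 0.9994.
√(1−ρ_J²) simplifies to sin(π/89) = 0.03529.
So ω* = 2/1.03529 = 1.9318 (Young).
ρ_SOR = ω* − 1 ≈ 0.9318.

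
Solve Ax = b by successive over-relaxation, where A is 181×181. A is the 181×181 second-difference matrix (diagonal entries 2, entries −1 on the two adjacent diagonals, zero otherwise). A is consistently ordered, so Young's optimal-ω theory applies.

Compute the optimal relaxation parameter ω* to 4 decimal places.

spectrum of D⁻¹(L+U) = {cos(kπ/182) : 1≤k≤181}; ρ_J = cos(π/182) = 0.9999.
root = sin(π/182) = 0.01726  (since 1−cos² = sin²).
ω* = 2 / (1 + 0.01726) = 2 / 1.01726 ≈ 1.9661.
ρ(B_{ω*}) = ω*−1 = 0.9661

ω* = 1.9661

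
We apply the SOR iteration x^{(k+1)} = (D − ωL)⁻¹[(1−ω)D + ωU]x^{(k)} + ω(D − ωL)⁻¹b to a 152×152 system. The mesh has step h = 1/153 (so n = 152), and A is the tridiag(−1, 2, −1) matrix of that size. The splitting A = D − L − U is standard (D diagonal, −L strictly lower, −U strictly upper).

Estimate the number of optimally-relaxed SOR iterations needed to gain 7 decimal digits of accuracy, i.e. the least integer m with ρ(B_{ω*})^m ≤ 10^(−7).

B_J for the 152×152 system has eigenvalues cos(kπ/153); ρ_J = cos(π/153) = 0.9997892.
√(1−ρ_J²) simplifies to sin(π/153) = 0.0205318.
[ω*] 2 ÷ (1 + 0.0205318) = 2 ÷ 1.0205318 = 1.9597625.
Hence ρ(B_{ω*}) = 1.9597625 − 1 = 0.9597625.
ρ_SOR^m ≤ 10^(−7) ⇔ m ≥ 7·ln10/(−ln 0.9597625) = 16.1181/0.0410694 = 392.460; m = ⌈392.460⌉ = 393.

m = 393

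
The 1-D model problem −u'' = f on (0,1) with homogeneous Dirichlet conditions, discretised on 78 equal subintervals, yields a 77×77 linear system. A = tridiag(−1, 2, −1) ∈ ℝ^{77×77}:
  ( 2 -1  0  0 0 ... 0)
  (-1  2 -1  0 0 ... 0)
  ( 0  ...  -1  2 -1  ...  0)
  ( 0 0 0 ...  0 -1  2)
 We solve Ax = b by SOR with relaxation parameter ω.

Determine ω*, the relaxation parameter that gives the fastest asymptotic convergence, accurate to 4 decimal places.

B_J for the 77×77 system has eigenvalues cos(kπ/78); ρ_J = cos(π/78) = 0.9992.
√(1−ρ_J²) simplifies to sin(π/78) = 0.04027.
ω* = 2/(1+0.04027) = 1.9226
Hence ρ(B_{ω*}) = 1.9226 − 1 = 0.9226.

ω* = 1.9226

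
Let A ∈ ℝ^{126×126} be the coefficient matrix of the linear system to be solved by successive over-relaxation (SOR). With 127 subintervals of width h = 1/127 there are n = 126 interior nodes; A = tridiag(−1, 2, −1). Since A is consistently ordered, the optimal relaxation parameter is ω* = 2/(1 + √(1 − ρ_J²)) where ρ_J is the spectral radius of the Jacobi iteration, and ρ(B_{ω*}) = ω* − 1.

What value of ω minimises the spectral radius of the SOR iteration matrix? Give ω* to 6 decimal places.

n=126: λ(B_J) = 1 − λ(A)/2 = cos(kπ/127); k=1 gives ρ_J = 0.999694.
1 − cos²(π/127) = sin²(π/127) ⇒ √(1−ρ_J²) = sin(π/127) = 0.0247344.
So ω* = 2/1.0247344 = 1.951725 (Young).
and ρ(B_{ω*}) = 1.951725 − 1 = 0.951725.

ω* = 1.951725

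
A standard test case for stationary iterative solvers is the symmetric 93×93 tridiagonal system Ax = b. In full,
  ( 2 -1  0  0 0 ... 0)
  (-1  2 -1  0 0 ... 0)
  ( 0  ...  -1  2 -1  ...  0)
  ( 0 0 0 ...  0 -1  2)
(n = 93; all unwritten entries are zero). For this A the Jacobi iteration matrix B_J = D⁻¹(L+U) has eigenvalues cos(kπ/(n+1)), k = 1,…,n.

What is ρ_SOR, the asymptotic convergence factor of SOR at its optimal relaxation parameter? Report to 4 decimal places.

ρ_SOR = 0.9353

B_J for the 93×93 system has eigenvalues cos(kπ/94); ρ_J = cos(π/94) = 0.9994.
root = sin(π/94) = 0.03341  (since 1−cos² = sin²).
ω* = 2/(1 + 0.03341) = 2/1.03341 = 1.9353.
ρ_SOR = ω* − 1 ≈ 0.9353.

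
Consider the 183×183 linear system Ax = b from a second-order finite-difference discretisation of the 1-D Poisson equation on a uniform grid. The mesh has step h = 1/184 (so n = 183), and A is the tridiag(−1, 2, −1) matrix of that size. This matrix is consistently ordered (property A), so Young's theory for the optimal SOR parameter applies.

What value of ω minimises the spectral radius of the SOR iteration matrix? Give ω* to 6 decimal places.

ρ_J = max_k |cos(kπ/184)| = cos(π/184) = 0.999854
1 − cos²(π/184) = sin²(π/184) ⇒ √(1−ρ_J²) = sin(π/184) = 0.0170730.
ω* = 2/(1+0.0170730) = 1.966427
ρ_SOR = ω* − 1 = 1.966427 − 1 = 0.966427.

ω* = 1.966427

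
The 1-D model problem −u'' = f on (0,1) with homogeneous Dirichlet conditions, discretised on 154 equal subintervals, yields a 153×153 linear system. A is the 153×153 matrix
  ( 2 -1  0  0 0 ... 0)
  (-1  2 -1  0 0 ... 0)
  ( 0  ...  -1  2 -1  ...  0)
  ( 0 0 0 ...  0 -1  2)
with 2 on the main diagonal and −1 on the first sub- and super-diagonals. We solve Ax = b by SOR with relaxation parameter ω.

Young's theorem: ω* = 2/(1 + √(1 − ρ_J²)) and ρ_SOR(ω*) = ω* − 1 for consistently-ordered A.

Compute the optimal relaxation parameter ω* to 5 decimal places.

ρ_J = max_k |cos(kπ/154)| = cos(π/154) = 0.99979
1 − cos²(π/154) = sin²(π/154) ⇒ √(1−ρ_J²) = sin(π/154) = 0.020399.
Young: ω* = 2/(1+√(1−ρ_J²)) = 2/(1+0.020399) = 2/1.020399 = 1.96002.
and ρ(B_{ω*}) = 1.96002 − 1 = 0.96002.

ω* = 1.96002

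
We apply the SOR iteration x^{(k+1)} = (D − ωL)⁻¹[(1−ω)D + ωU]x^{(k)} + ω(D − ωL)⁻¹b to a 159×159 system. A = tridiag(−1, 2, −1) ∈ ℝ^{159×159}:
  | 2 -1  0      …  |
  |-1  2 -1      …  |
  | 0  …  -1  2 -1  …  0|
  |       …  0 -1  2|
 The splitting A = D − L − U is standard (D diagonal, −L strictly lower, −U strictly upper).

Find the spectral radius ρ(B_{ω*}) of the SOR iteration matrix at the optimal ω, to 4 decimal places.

spectrum of D⁻¹(L+U) = {cos(kπ/160) : 1≤k≤159}; ρ_J = cos(π/160) = 0.9998.
root = sin(π/160) = 0.01963  (since 1−cos² = sin²).
So ω* = 2/1.01963 = 1.9615 (Young).
[ρ_SOR] ω* − 1 = 0.9615.

ρ_SOR = 0.9615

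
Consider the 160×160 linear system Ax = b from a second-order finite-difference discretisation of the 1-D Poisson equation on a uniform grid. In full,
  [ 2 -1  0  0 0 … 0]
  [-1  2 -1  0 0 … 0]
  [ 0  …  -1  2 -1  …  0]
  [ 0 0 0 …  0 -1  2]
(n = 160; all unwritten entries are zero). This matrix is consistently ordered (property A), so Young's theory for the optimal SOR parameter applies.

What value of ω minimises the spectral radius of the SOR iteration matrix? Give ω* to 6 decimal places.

n=160: λ(B_J) = 1 − λ(A)/2 = cos(kπ/161); k=1 gives ρ_J = 0.999810.
√(1 − cos²(π/161)) = sin(π/161) ≈ 0.0195118.
So ω* = 2/1.0195118 = 1.961723 (Young).
and ρ(B_{ω*}) = 1.961723 − 1 = 0.961723.

ω* = 1.961723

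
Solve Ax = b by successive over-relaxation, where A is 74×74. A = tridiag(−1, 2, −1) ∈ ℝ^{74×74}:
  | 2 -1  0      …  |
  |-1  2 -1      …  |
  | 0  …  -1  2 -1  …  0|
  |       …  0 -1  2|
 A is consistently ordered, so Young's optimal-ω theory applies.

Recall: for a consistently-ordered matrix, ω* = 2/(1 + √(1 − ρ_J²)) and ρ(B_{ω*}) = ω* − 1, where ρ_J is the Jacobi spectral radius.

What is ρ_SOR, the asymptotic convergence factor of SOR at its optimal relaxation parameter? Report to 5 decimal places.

½·tridiag(1,0,1) at n=74: λ_k = cos(kπ/75); max |λ| at k=1 ⇒ ρ_J = cos(π/75) ≈ 0.99912.
root = sin(π/75) = 0.041876  (since 1−cos² = sin²).
Then 2/(1+√(1−ρ_J²)) = 2/(1+0.041876); ω* = 2/1.041876 = 1.91961.
[ρ_SOR] ω* − 1 = 0.91961.

ρ_SOR = 0.91961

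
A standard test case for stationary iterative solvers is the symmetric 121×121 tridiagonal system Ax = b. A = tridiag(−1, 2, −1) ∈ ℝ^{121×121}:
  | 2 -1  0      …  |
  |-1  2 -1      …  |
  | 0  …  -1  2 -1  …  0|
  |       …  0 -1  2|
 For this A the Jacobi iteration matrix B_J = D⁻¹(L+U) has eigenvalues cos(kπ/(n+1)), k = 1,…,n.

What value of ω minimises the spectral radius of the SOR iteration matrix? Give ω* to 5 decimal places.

spectrum of D⁻¹(L+U) = {cos(kπ/122) : 1≤k≤121}; ρ_J = cos(π/122) = 0.99967.
root = sin(π/122) = 0.025748  (since 1−cos² = sin²).
[ω*] 2 ÷ (1 + 0.025748) = 2 ÷ 1.025748 = 1.94980.
ρ(B_{ω*}) = ω*−1 = 0.94980

ω* = 1.94980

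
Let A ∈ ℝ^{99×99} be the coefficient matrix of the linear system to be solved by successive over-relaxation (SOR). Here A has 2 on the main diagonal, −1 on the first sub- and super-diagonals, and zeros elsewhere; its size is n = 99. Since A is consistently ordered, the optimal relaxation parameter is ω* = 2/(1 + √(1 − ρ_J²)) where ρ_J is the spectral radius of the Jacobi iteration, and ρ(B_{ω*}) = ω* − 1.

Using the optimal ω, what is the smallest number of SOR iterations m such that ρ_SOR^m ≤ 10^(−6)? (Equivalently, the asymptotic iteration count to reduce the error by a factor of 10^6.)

spectrum of D⁻¹(L+U) = {cos(kπ/100) : 1≤k≤99}; ρ_J = cos(π/100) = 0.9995066.
1 − cos²(π/100) = sin²(π/100) ⇒ √(1−ρ_J²) = sin(π/100) = 0.0314108.
ω* = 2/(1+0.0314108) = 1.9390916
[ρ_SOR] ω* − 1 = 0.9390916.
Need (0.9390916)^m ≤ 10^(−6): m ≥ 6·ln10/|ln 0.9390916| = 13.8155/0.0628423 = 219.844 ⇒ m = 220.

m = 220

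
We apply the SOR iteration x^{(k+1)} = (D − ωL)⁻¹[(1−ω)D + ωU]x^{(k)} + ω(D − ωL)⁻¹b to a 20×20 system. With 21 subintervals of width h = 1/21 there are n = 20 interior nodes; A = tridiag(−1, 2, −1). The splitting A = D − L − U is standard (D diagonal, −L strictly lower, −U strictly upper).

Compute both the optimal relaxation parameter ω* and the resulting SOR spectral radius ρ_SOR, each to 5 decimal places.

With n=20, ρ(Jacobi) = cos(π/21) = 0.98883.
√(1−ρ_J²) simplifies to sin(π/21) = 0.149042.
Young: ω* = 2/(1+√(1−ρ_J²)) = 2/(1+0.149042) = 2/1.149042 = 1.74058.
ρ_SOR = ω* − 1 = 1.74058 − 1 = 0.74058.

ω* = 1.74058, ρ_SOR = 0.74058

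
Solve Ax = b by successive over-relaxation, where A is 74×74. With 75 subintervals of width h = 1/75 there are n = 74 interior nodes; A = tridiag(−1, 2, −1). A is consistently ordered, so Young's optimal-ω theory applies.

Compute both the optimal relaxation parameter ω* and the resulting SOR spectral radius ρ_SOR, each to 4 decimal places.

ω* = 1.9196, ρ_SOR = 0.9196

n=74: λ(B_J) = 1 − λ(A)/2 = cos(kπ/75); k=1 gives ρ_J = 0.9991.
root = sin(π/75) = 0.04188  (since 1−cos² = sin²).
ω* = 2/(1 + 0.04188) = 2/1.04188 = 1.9196.
and ρ(B_{ω*}) = 1.9196 − 1 = 0.9196.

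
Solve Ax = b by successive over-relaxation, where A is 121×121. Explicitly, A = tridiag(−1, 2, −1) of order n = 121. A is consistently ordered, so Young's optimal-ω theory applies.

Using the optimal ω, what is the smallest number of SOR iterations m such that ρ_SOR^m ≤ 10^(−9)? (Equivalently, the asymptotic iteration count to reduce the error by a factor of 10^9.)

B_J for the 121×121 system has eigenvalues cos(kπ/122); ρ_J = cos(π/122) = 0.9996685.
root = sin(π/122) = 0.0257479  (since 1−cos² = sin²).
So ω* = 2/1.0257479 = 1.9497968 (Young).
and ρ(B_{ω*}) = 1.9497968 − 1 = 0.9497968.
m ≥ 9·ln10 / (−ln 0.9497968) = 402.338; smallest integer m = 403.

m = 403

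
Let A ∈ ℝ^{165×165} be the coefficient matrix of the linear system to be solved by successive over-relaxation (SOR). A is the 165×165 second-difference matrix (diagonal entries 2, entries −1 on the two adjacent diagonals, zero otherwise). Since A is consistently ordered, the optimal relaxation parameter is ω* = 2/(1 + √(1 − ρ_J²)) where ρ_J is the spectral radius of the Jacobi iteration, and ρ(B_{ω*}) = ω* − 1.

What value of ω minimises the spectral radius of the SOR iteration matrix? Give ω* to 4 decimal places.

ω* = 1.9629

ρ_J = max_k |cos(kπ/166)| = cos(π/166) = 0.9998
√(1−ρ_J²) = |sin(π/166)| = 0.01892
Then 2/(1+√(1−ρ_J²)) = 2/(1+0.01892); ω* = 2/1.01892 = 1.9629.
ρ(B_{ω*}) = ω*−1 = 0.9629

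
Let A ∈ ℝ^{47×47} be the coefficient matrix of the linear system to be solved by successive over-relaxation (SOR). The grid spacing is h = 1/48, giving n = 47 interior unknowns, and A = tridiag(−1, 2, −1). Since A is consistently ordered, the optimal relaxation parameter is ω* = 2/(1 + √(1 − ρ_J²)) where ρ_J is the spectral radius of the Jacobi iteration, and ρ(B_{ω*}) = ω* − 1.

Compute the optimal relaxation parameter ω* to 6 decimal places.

n=47: λ(B_J) = 1 − λ(A)/2 = cos(kπ/48); k=1 gives ρ_J = 0.997859.
root = sin(π/48) = 0.0654031  (since 1−cos² = sin²).
Then 2/(1+√(1−ρ_J²)) = 2/(1+0.0654031); ω* = 2/1.0654031 = 1.877224.
Hence ρ(B_{ω*}) = 1.877224 − 1 = 0.877224.

ω* = 1.877224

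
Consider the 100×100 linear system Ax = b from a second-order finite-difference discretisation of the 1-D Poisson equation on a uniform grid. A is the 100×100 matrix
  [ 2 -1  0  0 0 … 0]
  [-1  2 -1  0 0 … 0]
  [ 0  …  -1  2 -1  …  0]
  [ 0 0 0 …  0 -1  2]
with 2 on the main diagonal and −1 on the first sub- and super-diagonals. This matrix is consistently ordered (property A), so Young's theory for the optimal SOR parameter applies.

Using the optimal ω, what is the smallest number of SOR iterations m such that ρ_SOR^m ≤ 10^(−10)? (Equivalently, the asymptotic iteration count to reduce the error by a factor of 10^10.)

m = 371

n=100: λ(B_J) = 1 − λ(A)/2 = cos(kπ/101); k=1 gives ρ_J = 0.9995163.
√(1−ρ_J²) = |sin(π/101)| = 0.0310999
So ω* = 2/1.0310999 = 1.9396763 (Young).
ρ(B_{ω*}) = ω*−1 = 0.9396763
For 10 digits: m = 10·ln10 / (−ln 0.9396763) = 23.0259/0.0622198 = 370.074; round up → m = 371.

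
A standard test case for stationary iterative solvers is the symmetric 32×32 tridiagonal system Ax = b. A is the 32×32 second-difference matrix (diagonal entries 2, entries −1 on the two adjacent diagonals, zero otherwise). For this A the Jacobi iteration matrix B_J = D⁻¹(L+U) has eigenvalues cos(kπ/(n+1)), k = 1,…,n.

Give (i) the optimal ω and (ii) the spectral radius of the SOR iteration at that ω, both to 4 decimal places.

ω* = 1.8264, ρ_SOR = 0.8264

[ρ_J] n=32: ρ(B_J) = cos(π/(n+1)) = cos(π/33) = 0.9955.
1 − cos²(π/33) = sin²(π/33) ⇒ √(1−ρ_J²) = sin(π/33) = 0.09506.
Then 2/(1+√(1−ρ_J²)) = 2/(1+0.09506); ω* = 2/1.09506 = 1.8264.
ρ_SOR = ω* − 1 = 1.8264 − 1 = 0.8264.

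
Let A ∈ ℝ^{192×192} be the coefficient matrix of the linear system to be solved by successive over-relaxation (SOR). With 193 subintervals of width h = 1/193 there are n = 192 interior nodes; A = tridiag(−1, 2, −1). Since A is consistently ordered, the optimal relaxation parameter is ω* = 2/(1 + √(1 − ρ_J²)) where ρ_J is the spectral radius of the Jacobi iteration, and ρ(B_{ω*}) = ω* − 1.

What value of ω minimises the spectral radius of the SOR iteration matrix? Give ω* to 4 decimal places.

ω* = 1.9680

ρ_J = max_k |cos(kπ/193)| = cos(π/193) = 0.9999
1 − cos²(π/193) = sin²(π/193) ⇒ √(1−ρ_J²) = sin(π/193) = 0.01628.
ω* = 2 / (1 + 0.01628) = 2 / 1.01628 ≈ 1.9680.
[ρ_SOR] ω* − 1 = 0.9680.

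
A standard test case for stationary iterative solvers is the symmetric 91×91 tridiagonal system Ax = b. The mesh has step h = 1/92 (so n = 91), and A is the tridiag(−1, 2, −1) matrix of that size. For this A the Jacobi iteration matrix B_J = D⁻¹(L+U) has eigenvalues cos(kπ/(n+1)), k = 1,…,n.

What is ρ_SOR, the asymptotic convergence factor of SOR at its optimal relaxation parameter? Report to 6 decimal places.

n=91: λ(B_J) = 1 − λ(A)/2 = cos(kπ/92); k=1 gives ρ_J = 0.999417.
√(1−ρ_J²) simplifies to sin(π/92) = 0.0341411.
Then 2/(1+√(1−ρ_J²)) = 2/(1+0.0341411); ω* = 2/1.0341411 = 1.933972.
At ω = 1.933972 every |λ(B_ω)| = ω−1, so ρ_SOR = 0.933972.

ρ_SOR = 0.933972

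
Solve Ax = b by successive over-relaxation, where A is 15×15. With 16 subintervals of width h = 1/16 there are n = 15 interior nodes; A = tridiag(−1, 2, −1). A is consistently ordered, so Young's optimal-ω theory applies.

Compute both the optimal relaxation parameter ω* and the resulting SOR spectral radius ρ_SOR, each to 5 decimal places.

[ρ_J] n=15: ρ(B_J) = cos(π/(n+1)) = cos(π/16) = 0.98079.
√(1−ρ_J²) simplifies to sin(π/16) = 0.195090.
Then 2/(1+√(1−ρ_J²)) = 2/(1+0.195090); ω* = 2/1.195090 = 1.67351.
ρ_SOR = ω* − 1 = 1.67351 − 1 = 0.67351.

ω* = 1.67351, ρ_SOR = 0.67351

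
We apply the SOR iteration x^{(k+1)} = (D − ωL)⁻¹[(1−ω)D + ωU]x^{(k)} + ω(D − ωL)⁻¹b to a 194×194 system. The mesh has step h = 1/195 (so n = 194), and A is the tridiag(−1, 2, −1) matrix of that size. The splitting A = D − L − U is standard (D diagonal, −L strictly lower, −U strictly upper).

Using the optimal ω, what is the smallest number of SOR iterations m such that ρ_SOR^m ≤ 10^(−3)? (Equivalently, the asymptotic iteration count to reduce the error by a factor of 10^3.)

B_J for the 194×194 system has eigenvalues cos(kπ/195); ρ_J = cos(π/195) = 0.9998702.
root = sin(π/195) = 0.0161100  (since 1−cos² = sin²).
[ω*] 2 ÷ (1 + 0.0161100) = 2 ÷ 1.0161100 = 1.9682908.
At ω = 1.9682908 every |λ(B_ω)| = ω−1, so ρ_SOR = 0.9682908.
m ≥ 3·ln10 / (−ln 0.9682908) = 214.375; smallest integer m = 215.

m = 215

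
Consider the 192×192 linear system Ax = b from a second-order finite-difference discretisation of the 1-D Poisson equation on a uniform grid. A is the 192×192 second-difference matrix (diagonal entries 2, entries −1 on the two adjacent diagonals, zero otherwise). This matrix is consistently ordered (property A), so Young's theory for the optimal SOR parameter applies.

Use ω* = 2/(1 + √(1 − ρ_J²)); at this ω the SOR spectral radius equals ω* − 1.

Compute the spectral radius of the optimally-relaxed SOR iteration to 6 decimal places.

ρ_SOR = 0.967967

n=192: λ(B_J) = 1 − λ(A)/2 = cos(kπ/193); k=1 gives ρ_J = 0.999868.
√(1−ρ_J²) simplifies to sin(π/193) = 0.0162770.
ω* = 2/(1+0.0162770) = 1.967967
ρ_SOR = ω* − 1 ≈ 0.967967.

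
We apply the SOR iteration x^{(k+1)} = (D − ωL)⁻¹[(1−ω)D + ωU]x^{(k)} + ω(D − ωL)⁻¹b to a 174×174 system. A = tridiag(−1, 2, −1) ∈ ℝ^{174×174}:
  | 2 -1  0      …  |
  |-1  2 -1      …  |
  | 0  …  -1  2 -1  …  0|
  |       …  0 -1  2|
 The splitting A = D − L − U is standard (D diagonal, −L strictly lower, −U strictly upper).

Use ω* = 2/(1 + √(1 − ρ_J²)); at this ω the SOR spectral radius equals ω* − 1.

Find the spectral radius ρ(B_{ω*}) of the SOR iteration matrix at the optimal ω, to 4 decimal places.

ρ_SOR = 0.9647

ρ_J = max_k |cos(kπ/175)| = cos(π/175) = 0.9998
√(1−ρ_J²) = |sin(π/175)| = 0.01795
Then 2/(1+√(1−ρ_J²)) = 2/(1+0.01795); ω* = 2/1.01795 = 1.9647.
At ω = 1.9647 every |λ(B_ω)| = ω−1, so ρ_SOR = 0.9647.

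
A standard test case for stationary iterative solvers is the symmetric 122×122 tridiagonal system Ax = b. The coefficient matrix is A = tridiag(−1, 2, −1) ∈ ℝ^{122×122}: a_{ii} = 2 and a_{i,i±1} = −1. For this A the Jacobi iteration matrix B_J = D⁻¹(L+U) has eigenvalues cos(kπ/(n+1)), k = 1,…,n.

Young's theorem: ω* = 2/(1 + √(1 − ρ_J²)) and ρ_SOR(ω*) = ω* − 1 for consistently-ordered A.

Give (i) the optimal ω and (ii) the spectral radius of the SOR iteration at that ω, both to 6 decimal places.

n=122: λ(B_J) = 1 − λ(A)/2 = cos(kπ/123); k=1 gives ρ_J = 0.999674.
root = sin(π/123) = 0.0255386  (since 1−cos² = sin²).
ω* = 2/(1+0.0255386) = 1.950195
At ω = 1.950195 every |λ(B_ω)| = ω−1, so ρ_SOR = 0.950195.

ω* = 1.950195, ρ_SOR = 0.950195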